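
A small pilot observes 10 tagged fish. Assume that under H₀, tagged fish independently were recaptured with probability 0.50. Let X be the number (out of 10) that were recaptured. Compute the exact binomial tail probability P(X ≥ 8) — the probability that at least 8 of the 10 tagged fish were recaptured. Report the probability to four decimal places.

P = 0.0547

X ~ Binomial(n=10, p=0.50).
P(X ≥ 8) = C(10,8)·0.50^8·0.50^2 + C(10,9)·0.50^9·0.50^1 + C(10,10)·0.50^10·0.50^0.
= 0.043945 + 0.009766 + 0.000977 = 0.0547.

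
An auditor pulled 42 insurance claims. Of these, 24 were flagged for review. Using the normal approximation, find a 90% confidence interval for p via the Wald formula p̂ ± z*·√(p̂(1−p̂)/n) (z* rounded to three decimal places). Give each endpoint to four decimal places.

(0.4458, 0.6970)

p̂ = 24/42 = 0.57143.
SE = √(p̂(1−p̂)/n) = √(0.244898/42) = 0.076360.
For 90% confidence, z* = 1.645.
Margin of error: 1.645 × 0.076360 = 0.12561.
Interval: 0.57143 ± 0.12561 → (0.4458, 0.6970).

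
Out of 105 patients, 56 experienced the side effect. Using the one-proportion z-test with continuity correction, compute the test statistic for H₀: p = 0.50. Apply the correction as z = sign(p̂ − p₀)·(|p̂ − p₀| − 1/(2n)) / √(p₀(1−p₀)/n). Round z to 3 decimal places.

z = 0.586

With x = 56 successes in n = 105, p̂ = 0.53333. p̂ − p₀ = 0.033333.
1/(2n) = 0.004762.
Corrected numerator: |0.033333| − 0.004762 = 0.028571.
Under H₀, SE = √(p₀(1−p₀)/n) = √(0.50·0.50/105) = √0.002380952 = 0.048795.
z = +0.028571/0.048795 = 0.586.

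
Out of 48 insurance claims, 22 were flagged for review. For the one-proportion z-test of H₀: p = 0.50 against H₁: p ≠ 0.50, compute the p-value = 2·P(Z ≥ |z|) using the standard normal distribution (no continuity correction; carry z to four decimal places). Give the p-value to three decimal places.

p-value = 0.564

With x = 22 successes in n = 48, p̂ = 0.45833.
SE₀ = √(0.50·0.50/48) = 0.072169.
Test statistic (full precision, shown to 4 dp): z = (22/48 − 0.50)/SE₀ ≈ -0.5774.
From the standard normal, 2·P(Z ≥ |z|) = 0.564.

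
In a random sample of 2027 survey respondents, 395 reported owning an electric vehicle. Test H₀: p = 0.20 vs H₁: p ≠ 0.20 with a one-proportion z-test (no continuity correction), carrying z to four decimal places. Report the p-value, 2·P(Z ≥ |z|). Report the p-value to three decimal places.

The sample proportion is 395/2027 = 0.19487.
Under H₀, SE = √(p₀(1−p₀)/n) = √(0.20·0.80/2027) = √0.000078934 = 0.008885.
z = (p̂ − p₀)/SE = (395/2027 − 0.20)/0.008885 ≈ -0.5775.
From the standard normal, 2·P(Z ≥ |z|) = 0.564.

p-value = 0.564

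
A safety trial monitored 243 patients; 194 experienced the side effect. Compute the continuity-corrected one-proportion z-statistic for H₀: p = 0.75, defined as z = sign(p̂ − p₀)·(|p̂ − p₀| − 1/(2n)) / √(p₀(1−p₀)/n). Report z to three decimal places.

Sample proportion p̂ = 194/243 = 0.79835. p̂ − p₀ = 0.048354.
Continuity correction 1/(2n) = 1/486 = 0.002058.
Corrected numerator: |0.048354| − 0.002058 = 0.046296.
Under H₀, SE = √(p₀(1−p₀)/n) = √(0.75·0.25/243) = √0.000771605 = 0.027778.
z = (+)0.046296/0.027778 = 1.667.

z = 1.667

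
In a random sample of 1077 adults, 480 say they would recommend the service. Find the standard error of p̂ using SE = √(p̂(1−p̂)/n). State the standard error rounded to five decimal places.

Sample proportion p̂ = 480/1077 = 0.44568.
p̂(1−p̂) = 0.44568·0.55432 = 0.247049.
SE = √(0.247049/1077) = √0.000229386 = 0.01515.

SE = 0.01515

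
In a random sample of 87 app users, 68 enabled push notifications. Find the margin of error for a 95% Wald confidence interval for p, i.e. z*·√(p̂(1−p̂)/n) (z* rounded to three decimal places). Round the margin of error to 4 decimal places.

ME = 0.0868

With x = 68 successes in n = 87, p̂ = 0.78161.
SE(p̂) = √(0.78161·0.21839/87) = 0.044295.
For 95% confidence, z* = 1.960.
So ME = 0.0868.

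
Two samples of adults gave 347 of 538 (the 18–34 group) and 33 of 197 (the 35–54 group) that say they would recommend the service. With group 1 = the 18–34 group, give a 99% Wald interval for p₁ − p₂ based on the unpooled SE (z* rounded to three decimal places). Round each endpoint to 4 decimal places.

(0.3907, 0.5642)

p̂₁ = 0.64498, p̂₂ = 0.16751, so the observed difference is 0.47747.
SE = √(0.000425614 + 0.000707879) = √0.001133493 = 0.033667.
z* = 2.576 at the 99% level. Margin of error = 0.08673.
CI: 0.47747 ± 0.08673 = (0.3907, 0.5642).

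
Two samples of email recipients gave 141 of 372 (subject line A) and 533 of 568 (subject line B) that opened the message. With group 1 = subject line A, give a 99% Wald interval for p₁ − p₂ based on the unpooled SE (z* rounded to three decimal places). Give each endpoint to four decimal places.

(-0.6292, -0.4895)

p̂₁ = 141/372 = 0.37903, p̂₂ = 533/568 = 0.93838; p̂₁ − p̂₂ = -0.55935.
SE = √(0.000632706 + 0.000101801) = √0.000734507 = 0.027102.
z* = 2.576 at the 99% level. Margin of error = 0.06981.
CI: -0.55935 ± 0.06981 = (-0.6292, -0.4895).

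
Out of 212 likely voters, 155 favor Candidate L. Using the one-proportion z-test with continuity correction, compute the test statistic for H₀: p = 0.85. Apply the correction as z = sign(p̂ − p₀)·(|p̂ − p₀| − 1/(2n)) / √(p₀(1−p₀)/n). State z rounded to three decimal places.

z = -4.751

With x = 155 successes in n = 212, p̂ = 0.73113. p̂ − p₀ = -0.118868.
Continuity correction 1/(2n) = 1/424 = 0.002358.
Corrected numerator: |-0.118868| − 0.002358 = 0.116510.
SE₀ = √(0.85·0.15/212) = 0.024524.
z = (−)0.116510/0.024524 = -4.751.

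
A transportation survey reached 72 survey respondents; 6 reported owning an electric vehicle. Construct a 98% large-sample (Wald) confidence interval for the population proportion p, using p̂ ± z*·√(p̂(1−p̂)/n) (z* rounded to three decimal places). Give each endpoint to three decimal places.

(0.008, 0.159)

The sample proportion is 6/72 = 0.08333.
Standard error of p̂: √(0.076389/72) = √0.001060957 = 0.032572.
z* = 2.326 at the 98% level.
Margin = 2.326·0.032572 = 0.07576.
So the interval runs from 0.008 to 0.159.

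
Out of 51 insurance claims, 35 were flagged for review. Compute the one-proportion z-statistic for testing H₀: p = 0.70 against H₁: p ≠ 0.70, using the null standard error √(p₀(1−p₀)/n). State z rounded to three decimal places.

z = -0.214

The sample proportion is 35/51 = 0.68627.
Under H₀, SE = √(p₀(1−p₀)/n) = √(0.70·0.30/51) = √0.004117647 = 0.064169.
Test statistic: z = -0.01373/0.064169 = -0.214.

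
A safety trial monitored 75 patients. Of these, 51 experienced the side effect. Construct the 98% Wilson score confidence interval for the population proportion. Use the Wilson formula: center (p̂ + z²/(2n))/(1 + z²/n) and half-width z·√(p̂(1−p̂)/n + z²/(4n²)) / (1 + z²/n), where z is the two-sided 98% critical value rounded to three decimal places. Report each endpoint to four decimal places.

Here p̂ = 51/75 = 0.68000 and z = 2.326 (z² = 5.410276).
Denominator 1 + z²/n = 1 + 5.410276/75 = 1.072137.
Center = (0.68000 + 0.036069)/1.072137 = 0.66789.
Radicand: p̂(1−p̂)/n + z²/(4n²) = 0.002901333 + 0.000240457 = 0.003141790.
Half-width = z·√(radicand)/denom = 2.326·0.056052/1.072137 = 0.12160.
So the interval runs from 0.5463 to 0.7895.

(0.5463, 0.7895)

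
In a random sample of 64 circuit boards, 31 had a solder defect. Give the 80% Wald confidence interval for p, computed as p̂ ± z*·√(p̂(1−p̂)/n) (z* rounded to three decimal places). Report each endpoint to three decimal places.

Sample proportion p̂ = 31/64 = 0.48438.
SE(p̂) = √(0.48438·0.51562/64) = 0.062469.
The 80% critical value is z* = 1.282.
Margin of error: 1.282 × 0.062469 = 0.08009.
So the interval runs from 0.404 to 0.564.

(0.404, 0.564)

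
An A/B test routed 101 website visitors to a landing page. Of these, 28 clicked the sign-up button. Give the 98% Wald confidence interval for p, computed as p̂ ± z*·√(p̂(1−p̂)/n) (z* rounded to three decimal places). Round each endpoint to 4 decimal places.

(0.1736, 0.3808)

The sample proportion is 28/101 = 0.27723.
SE = √(p̂(1−p̂)/n) = √(0.200373/101) = 0.044541.
The 98% critical value is z* = 2.326.
Margin = 2.326·0.044541 = 0.10360.
CI: 0.27723 ± 0.10360 = (0.1736, 0.3808).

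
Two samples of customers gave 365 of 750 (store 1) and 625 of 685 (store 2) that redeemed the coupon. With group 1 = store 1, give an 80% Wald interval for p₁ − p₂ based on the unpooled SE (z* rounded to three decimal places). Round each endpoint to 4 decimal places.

(-0.4529, -0.3986)

p̂₁ = 0.48667, p̂₂ = 0.91241, so the observed difference is -0.42574.
Unpooled SE = √(p̂₁(1−p̂₁)/n₁ + p̂₂(1−p̂₂)/n₂) = √(0.000333096 + 0.000116670) = 0.021208.
For 80% confidence, z* = 1.282. Margin of error = 0.02719.
CI: -0.42574 ± 0.02719 = (-0.4529, -0.3986).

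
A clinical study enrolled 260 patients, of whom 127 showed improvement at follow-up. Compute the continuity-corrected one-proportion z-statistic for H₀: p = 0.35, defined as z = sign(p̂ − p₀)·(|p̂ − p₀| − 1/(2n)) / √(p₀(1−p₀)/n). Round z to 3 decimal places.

With x = 127 successes in n = 260, p̂ = 0.48846. p̂ − p₀ = 0.138462.
1/(2n) = 0.001923.
Corrected numerator: |0.138462| − 0.001923 = 0.136539.
Under H₀, SE = √(p₀(1−p₀)/n) = √(0.35·0.65/260) = √0.000875000 = 0.029580.
z = (+)0.136539/0.029580 = 4.616.

z = 4.616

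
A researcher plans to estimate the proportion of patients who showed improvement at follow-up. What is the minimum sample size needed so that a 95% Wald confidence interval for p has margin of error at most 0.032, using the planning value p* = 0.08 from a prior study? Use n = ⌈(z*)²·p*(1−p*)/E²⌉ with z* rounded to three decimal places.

n = 277

The 95% critical value is z* = 1.960.
p*(1−p*) = 0.08·0.92 = 0.0736.
Required n before rounding: 3.841600 × 0.0736 / 0.032² = 276.115.
Rounding up, n = 277.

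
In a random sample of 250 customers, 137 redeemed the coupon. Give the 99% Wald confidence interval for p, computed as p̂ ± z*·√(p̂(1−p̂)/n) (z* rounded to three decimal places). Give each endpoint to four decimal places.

(0.4669, 0.6291)

With x = 137 successes in n = 250, p̂ = 0.54800.
SE = √(p̂(1−p̂)/n) = √(0.247696/250) = 0.031477.
The 99% critical value is z* = 2.576.
Margin of error: 2.576 × 0.031477 = 0.08108.
Interval: 0.54800 ± 0.08108 → (0.4669, 0.6291).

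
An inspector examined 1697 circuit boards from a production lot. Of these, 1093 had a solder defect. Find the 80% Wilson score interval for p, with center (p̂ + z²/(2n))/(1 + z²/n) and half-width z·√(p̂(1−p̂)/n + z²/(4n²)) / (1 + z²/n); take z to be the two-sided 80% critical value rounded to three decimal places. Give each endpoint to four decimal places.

Here p̂ = 1093/1697 = 0.64408 and z = 1.282 (z² = 1.643524).
Denominator 1 + z²/n = 1 + 1.643524/1697 = 1.000968.
Adjusted center: (0.64408 + z²/(2n))/1.000968 = 0.64394.
Radicand: p̂(1−p̂)/n + z²/(4n²) = 0.000135086 + 0.000000143 = 0.000135229.
Half-width = z·√(radicand)/denom = 1.282·0.011629/1.000968 = 0.01489.
So the interval runs from 0.6290 to 0.6588.

(0.6290, 0.6588)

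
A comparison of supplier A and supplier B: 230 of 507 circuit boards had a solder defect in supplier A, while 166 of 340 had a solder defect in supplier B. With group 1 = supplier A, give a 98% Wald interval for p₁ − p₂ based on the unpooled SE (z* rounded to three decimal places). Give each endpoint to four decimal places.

p̂₁ = 230/507 = 0.45365, p̂₂ = 166/340 = 0.48824; p̂₁ − p̂₂ = -0.03459.
SE = √(0.000488859 + 0.000734887) = √0.001223746 = 0.034982.
The 98% critical value is z* = 2.326. Margin of error = 0.08137.
Interval: -0.03459 ± 0.08137 → (-0.1160, 0.0468).

(-0.1160, 0.0468)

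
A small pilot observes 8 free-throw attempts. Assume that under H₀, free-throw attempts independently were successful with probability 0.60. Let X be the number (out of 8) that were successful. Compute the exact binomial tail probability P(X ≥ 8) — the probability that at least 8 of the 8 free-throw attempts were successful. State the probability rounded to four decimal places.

P = 0.0168

X ~ Binomial(n=8, p=0.60).
P(X ≥ 8) = C(8,8)·0.60^8·0.40^0.
= 0.016796 = 0.0168.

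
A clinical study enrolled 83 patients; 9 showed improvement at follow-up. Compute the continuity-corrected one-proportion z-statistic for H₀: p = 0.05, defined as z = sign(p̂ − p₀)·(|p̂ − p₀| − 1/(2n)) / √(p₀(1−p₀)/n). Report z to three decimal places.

z = 2.191

p̂ = 9/83 = 0.10843. p̂ − p₀ = 0.058434.
Continuity correction 1/(2n) = 1/166 = 0.006024.
Corrected numerator: |0.058434| − 0.006024 = 0.052410.
SE₀ = √(0.05·0.95/83) = 0.023923.
z = (+)0.052410/0.023923 = 2.191.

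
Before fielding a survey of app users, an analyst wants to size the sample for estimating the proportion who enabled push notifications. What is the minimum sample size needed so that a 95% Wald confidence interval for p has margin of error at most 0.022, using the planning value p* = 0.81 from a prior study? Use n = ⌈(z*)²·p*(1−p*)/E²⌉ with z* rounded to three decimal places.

n = 1222

The 95% critical value is z* = 1.960.
p*(1−p*) = 0.81·0.19 = 0.1539.
(z*)²·p*(1−p*)/E² = 3.841600·0.1539/0.000484 = 1221.534.
Rounding up, n = 1222.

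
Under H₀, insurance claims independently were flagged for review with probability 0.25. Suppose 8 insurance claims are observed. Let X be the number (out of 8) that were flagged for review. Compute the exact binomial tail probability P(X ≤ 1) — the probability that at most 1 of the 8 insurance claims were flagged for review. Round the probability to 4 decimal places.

P = 0.3671

X ~ Binomial(n=8, p=0.25).
P(X ≤ 1) = C(8,0)·0.25^0·0.75^8 + C(8,1)·0.25^1·0.75^7.
= 0.100113 + 0.266968 = 0.3671.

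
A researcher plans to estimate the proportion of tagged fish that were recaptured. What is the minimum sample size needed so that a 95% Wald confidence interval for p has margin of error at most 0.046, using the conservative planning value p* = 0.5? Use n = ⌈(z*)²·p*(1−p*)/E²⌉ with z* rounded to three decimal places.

z* = 1.960 at the 95% level.
p*(1−p*) = 0.2500.
Required n before rounding: 3.841600 × 0.2500 / 0.046² = 453.875.
⌈453.875⌉ = 454.

n = 454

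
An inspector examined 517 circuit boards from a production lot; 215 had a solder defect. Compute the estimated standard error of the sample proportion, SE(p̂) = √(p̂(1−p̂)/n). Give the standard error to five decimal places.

Sample proportion p̂ = 215/517 = 0.41586.
p̂(1−p̂) = 0.41586·0.58414 = 0.242920.
SE = √(0.242920/517) = √0.000469865 = 0.02168.

SE = 0.02168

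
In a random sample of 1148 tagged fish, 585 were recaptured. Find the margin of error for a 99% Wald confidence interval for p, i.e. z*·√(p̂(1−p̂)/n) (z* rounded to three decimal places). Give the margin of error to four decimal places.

p̂ = 585/1148 = 0.50958.
Standard error of p̂: √(0.249908/1148) = √0.000217690 = 0.014754.
The 99% critical value is z* = 2.576.
So ME = 0.0380.

ME = 0.0380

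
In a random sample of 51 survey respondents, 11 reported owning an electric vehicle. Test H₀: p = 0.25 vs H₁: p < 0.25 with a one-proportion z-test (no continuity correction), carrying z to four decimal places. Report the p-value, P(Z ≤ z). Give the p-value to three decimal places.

p-value = 0.286

Sample proportion p̂ = 11/51 = 0.21569.
SE₀ = √(0.25·0.75/51) = 0.060634.
Test statistic (full precision, shown to 4 dp): z = (11/51 − 0.25)/SE₀ ≈ -0.5659.
From the standard normal, P(Z ≤ z) = 0.286.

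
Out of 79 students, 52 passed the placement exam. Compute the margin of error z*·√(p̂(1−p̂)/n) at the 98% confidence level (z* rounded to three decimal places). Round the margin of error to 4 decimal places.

ME = 0.1241

The sample proportion is 52/79 = 0.65823.
SE(p̂) = √(0.65823·0.34177/79) = 0.053363.
z* = 2.326 at the 98% level.
So ME = 0.1241.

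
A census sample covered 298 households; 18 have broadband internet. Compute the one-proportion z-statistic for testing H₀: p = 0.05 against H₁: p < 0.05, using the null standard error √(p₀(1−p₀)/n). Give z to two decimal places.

p̂ = 18/298 = 0.06040.
Under H₀, SE = √(p₀(1−p₀)/n) = √(0.05·0.95/298) = √0.000159396 = 0.012625.
z = (0.06040 − 0.05)/0.012625 = 0.01040/0.012625 = 0.82.

z = 0.82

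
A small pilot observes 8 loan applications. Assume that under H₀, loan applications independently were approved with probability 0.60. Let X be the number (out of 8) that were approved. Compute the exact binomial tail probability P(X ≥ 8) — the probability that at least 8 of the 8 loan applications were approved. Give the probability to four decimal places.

X is binomial with n = 8 and p = 0.60.
P(X ≥ 8) = C(8,8)·0.60^8·0.40^0.
= 0.016796 = 0.0168.

P = 0.0168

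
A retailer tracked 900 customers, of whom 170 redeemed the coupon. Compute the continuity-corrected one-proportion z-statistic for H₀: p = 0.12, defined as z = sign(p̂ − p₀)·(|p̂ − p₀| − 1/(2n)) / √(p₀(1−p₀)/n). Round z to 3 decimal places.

z = 6.308

With x = 170 successes in n = 900, p̂ = 0.18889. p̂ − p₀ = 0.068889.
1/(2n) = 0.000556.
Corrected numerator: |0.068889| − 0.000556 = 0.068333.
SE₀ = √(0.12·0.88/900) = 0.010832.
z = (+)0.068333/0.010832 = 6.308.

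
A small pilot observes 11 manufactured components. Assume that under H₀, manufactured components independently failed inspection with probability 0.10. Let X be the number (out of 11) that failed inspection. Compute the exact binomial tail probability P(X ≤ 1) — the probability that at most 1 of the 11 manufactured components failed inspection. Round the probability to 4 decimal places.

X is binomial with n = 11 and p = 0.10.
P(X ≤ 1) = C(11,0)·0.10^0·0.90^11 + C(11,1)·0.10^1·0.90^10.
= 0.313811 + 0.383546 = 0.6974.

P = 0.6974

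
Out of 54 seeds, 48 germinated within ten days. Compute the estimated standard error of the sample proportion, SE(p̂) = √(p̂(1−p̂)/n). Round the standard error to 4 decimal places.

With x = 48 successes in n = 54, p̂ = 0.88889.
p̂(1−p̂) = 0.098765.
SE = √(0.098765/54) = √0.001828981 = 0.0428.

SE = 0.0428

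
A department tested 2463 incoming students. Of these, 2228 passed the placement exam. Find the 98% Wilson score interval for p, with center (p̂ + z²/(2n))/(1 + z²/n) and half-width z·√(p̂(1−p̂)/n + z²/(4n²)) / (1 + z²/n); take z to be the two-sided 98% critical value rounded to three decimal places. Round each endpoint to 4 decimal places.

(0.8899, 0.9175)

p̂ = 2228/2463 = 0.90459; z = 2.326, so z² = 5.410276.
Denominator 1 + z²/n = 1 + 5.410276/2463 = 1.002197.
Center = (0.90459 + 0.001098)/1.002197 = 0.90370.
Radicand: p̂(1−p̂)/n + z²/(4n²) = 0.000035042 + 0.000000223 = 0.000035265.
Half-width = z·√(radicand)/denom = 2.326·0.005938/1.002197 = 0.01378.
So the interval runs from 0.8899 to 0.9175.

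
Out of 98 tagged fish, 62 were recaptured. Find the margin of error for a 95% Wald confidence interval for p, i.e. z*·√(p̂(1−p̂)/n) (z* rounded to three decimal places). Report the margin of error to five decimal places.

Sample proportion p̂ = 62/98 = 0.63265.
SE(p̂) = √(0.63265·0.36735/98) = 0.048698.
For 95% confidence, z* = 1.960.
Margin of error = z*·SE = 1.960 × 0.048698 = 0.09545.

ME = 0.09545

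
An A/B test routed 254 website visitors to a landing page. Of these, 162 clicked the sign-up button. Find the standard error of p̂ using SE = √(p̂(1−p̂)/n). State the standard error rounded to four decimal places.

SE = 0.0302

With x = 162 successes in n = 254, p̂ = 0.63780.
p̂(1−p̂) = 0.231011.
Dividing by n and taking the root: √0.000909492 = 0.0302.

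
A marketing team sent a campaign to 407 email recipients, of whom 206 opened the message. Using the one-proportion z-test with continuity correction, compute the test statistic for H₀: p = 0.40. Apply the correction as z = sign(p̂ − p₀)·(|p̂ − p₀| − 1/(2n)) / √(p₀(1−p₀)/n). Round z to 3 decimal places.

z = 4.320

p̂ = 206/407 = 0.50614. p̂ − p₀ = 0.106143.
Continuity correction 1/(2n) = 1/814 = 0.001229.
Corrected numerator: |0.106143| − 0.001229 = 0.104914.
SE₀ = √(0.40·0.60/407) = 0.024283.
z = (+)0.104914/0.024283 = 4.320.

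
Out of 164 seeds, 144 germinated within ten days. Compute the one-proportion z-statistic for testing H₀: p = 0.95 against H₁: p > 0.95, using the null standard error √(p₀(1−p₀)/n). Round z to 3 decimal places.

z = -4.228

p̂ = 144/164 = 0.87805.
Under H₀, SE = √(p₀(1−p₀)/n) = √(0.95·0.05/164) = √0.000289634 = 0.017019.
z = (0.87805 − 0.95)/0.017019 = -0.07195/0.017019 = -4.228.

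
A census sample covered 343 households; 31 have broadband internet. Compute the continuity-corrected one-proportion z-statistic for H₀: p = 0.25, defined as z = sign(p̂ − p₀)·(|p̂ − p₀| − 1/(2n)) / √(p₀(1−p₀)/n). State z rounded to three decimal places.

z = -6.765

With x = 31 successes in n = 343, p̂ = 0.09038. p̂ − p₀ = -0.159621.
1/(2n) = 0.001458.
Corrected numerator: |-0.159621| − 0.001458 = 0.158163.
SE₀ = √(0.25·0.75/343) = 0.023380.
z = (−)0.158163/0.023380 = -6.765.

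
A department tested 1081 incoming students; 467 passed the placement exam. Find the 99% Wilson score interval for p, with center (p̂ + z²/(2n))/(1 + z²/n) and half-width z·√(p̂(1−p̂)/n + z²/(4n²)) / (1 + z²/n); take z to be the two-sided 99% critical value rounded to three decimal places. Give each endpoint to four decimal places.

(0.3937, 0.4711)

Here p̂ = 467/1081 = 0.43201 and z = 2.576 (z² = 6.635776).
1 + z²/n = 1.006139.
Center = (0.43201 + 0.003069)/1.006139 = 0.43242.
Radicand: p̂(1−p̂)/n + z²/(4n²) = 0.000226991 + 0.000001420 = 0.000228411.
Half-width = z·√(radicand)/denom = 2.576·0.015113/1.006139 = 0.03869.
Interval: 0.43242 ± 0.03869 → (0.3937, 0.4711).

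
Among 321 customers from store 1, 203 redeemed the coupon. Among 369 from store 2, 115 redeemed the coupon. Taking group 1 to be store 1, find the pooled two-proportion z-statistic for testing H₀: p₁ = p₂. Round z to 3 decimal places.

z = 8.431

Sample proportions: p̂₁ = 203/321 = 0.63240 and p̂₂ = 115/369 = 0.31165.
Pooled p̂ = (203+115)/(321+369) = 318/690 = 0.46087.
SE = √[p̂(1−p̂)(1/n₁+1/n₂)] = √[0.46087·0.53913·(1/321+1/369)] ≈ 0.038045.
z = (p̂₁ − p̂₂)/SE = (0.63240 − 0.31165)/0.038045 = 0.32075/0.038045 = 8.431.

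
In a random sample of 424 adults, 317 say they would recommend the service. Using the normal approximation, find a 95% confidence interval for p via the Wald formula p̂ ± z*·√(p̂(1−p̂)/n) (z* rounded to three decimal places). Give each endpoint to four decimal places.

The sample proportion is 317/424 = 0.74764.
SE = √(p̂(1−p̂)/n) = √(0.188674/424) = 0.021095.
z* = 1.960 at the 95% level.
Margin = 1.960·0.021095 = 0.04135.
Interval: 0.74764 ± 0.04135 → (0.7063, 0.7890).

(0.7063, 0.7890)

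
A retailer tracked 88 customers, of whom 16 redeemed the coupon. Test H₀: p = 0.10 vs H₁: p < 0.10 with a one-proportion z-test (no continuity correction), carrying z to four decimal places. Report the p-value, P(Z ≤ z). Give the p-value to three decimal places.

p-value = 0.995

The sample proportion is 16/88 = 0.18182.
Null standard error: √(0.10·0.90/88) = √0.001022727 = 0.031980.
z = (p̂ − p₀)/SE = (16/88 − 0.10)/0.031980 ≈ 2.5584.
From the standard normal, P(Z ≤ z) = 0.995.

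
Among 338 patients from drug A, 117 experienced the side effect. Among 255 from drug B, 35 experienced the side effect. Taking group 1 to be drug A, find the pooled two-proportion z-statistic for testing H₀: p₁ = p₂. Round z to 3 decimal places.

Sample proportions: p̂₁ = 117/338 = 0.34615 and p̂₂ = 35/255 = 0.13725.
Pooling: p̂ = 152/593 = 0.25632.
Pooled SE = √[0.1906219·0.00688015] ≈ 0.036215.
z = (p̂₁ − p̂₂)/SE = (0.34615 − 0.13725)/0.036215 = 0.20890/0.036215 = 5.768.

z = 5.768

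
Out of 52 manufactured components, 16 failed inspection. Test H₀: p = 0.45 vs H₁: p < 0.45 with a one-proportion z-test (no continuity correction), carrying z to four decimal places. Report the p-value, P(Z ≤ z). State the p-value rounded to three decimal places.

p-value = 0.020

The sample proportion is 16/52 = 0.30769.
Under H₀, SE = √(p₀(1−p₀)/n) = √(0.45·0.55/52) = √0.004759615 = 0.068990.
Test statistic (full precision, shown to 4 dp): z = (16/52 − 0.45)/SE₀ ≈ -2.0627.
From the standard normal, P(Z ≤ z) = 0.020.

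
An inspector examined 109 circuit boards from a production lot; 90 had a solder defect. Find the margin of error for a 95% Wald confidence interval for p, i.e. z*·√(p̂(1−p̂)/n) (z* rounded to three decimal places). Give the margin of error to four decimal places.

Sample proportion p̂ = 90/109 = 0.82569.
SE = √(p̂(1−p̂)/n) = √(0.143927/109) = 0.036338.
The 95% critical value is z* = 1.960.
Margin of error = z*·SE = 1.960 × 0.036338 = 0.0712.

ME = 0.0712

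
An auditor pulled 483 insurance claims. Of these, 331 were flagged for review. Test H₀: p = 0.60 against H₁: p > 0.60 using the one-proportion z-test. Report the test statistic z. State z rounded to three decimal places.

The sample proportion is 331/483 = 0.68530.
Under H₀, SE = √(p₀(1−p₀)/n) = √(0.60·0.40/483) = √0.000496894 = 0.022291.
Test statistic: z = 0.08530/0.022291 = 3.827.

z = 3.827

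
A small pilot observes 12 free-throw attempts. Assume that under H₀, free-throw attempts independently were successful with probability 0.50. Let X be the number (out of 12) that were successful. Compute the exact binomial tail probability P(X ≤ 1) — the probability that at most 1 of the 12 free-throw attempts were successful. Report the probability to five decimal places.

X is binomial with n = 12 and p = 0.50.
P(X ≤ 1) = C(12,0)·0.50^0·0.50^12 + C(12,1)·0.50^1·0.50^11.
= 0.000244 + 0.002930 = 0.00317.

P = 0.00317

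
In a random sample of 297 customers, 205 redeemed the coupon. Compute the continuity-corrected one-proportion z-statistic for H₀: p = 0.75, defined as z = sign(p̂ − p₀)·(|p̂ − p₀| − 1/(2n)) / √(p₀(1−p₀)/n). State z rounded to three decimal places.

z = -2.312

With x = 205 successes in n = 297, p̂ = 0.69024. p̂ − p₀ = -0.059764.
Continuity correction 1/(2n) = 1/594 = 0.001684.
Corrected numerator: |-0.059764| − 0.001684 = 0.058080.
Null standard error: √(0.75·0.25/297) = √0.000631313 = 0.025126.
z = (−)0.058080/0.025126 = -2.312.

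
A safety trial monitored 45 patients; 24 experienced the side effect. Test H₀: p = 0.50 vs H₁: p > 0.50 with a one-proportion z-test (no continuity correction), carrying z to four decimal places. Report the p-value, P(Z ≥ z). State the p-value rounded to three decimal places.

Sample proportion p̂ = 24/45 = 0.53333.
SE₀ = √(0.50·0.50/45) = 0.074536.
z = (p̂ − p₀)/SE = (24/45 − 0.50)/0.074536 ≈ 0.4472.
From the standard normal, P(Z ≥ z) = 0.327.

p-value = 0.327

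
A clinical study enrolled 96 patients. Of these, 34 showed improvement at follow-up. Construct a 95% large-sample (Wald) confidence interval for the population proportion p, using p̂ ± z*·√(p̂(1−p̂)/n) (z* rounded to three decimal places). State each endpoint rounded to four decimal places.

p̂ = 34/96 = 0.35417.
SE(p̂) = √(0.35417·0.64583/96) = 0.048812.
For 95% confidence, z* = 1.960.
Margin of error: 1.960 × 0.048812 = 0.09567.
CI: 0.35417 ± 0.09567 = (0.2585, 0.4498).

(0.2585, 0.4498)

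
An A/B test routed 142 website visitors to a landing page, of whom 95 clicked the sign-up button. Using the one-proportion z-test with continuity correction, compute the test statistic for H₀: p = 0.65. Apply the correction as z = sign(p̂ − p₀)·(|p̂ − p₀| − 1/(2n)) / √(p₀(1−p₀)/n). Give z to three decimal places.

z = 0.387

With x = 95 successes in n = 142, p̂ = 0.66901. p̂ − p₀ = 0.019014.
1/(2n) = 0.003521.
Corrected numerator: |0.019014| − 0.003521 = 0.015493.
Null standard error: √(0.65·0.35/142) = √0.001602113 = 0.040026.
z = (+)0.015493/0.040026 = 0.387.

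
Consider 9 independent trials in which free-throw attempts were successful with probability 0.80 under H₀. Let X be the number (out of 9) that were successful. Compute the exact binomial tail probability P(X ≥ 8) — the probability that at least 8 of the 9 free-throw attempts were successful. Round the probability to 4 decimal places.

P = 0.4362

X ~ Binomial(n=9, p=0.80).
P(X ≥ 8) = C(9,8)·0.80^8·0.20^1 + C(9,9)·0.80^9·0.20^0.
= 0.301990 + 0.134218 = 0.4362.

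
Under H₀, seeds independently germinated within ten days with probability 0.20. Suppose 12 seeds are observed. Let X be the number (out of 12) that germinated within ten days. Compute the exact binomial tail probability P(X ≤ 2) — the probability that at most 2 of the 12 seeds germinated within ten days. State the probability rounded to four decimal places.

X is binomial with n = 12 and p = 0.20.
P(X ≤ 2) = C(12,0)·0.20^0·0.80^12 + C(12,1)·0.20^1·0.80^11 + C(12,2)·0.20^2·0.80^10.
= 0.068719 + 0.206158 + 0.283468 = 0.5583.

P = 0.5583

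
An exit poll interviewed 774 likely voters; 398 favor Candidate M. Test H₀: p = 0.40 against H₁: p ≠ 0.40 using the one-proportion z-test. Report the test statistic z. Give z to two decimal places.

With x = 398 successes in n = 774, p̂ = 0.51421.
SE₀ = √(0.40·0.60/774) = 0.017609.
z = (0.51421 − 0.40)/0.017609 = 0.11421/0.017609 = 6.49.

z = 6.49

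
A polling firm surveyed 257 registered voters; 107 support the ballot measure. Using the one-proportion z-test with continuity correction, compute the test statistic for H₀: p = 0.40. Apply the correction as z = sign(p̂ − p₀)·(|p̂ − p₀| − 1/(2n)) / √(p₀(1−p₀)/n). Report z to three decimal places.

Sample proportion p̂ = 107/257 = 0.41634. p̂ − p₀ = 0.016342.
Continuity correction 1/(2n) = 1/514 = 0.001946.
Corrected numerator: |0.016342| − 0.001946 = 0.014396.
Under H₀, SE = √(p₀(1−p₀)/n) = √(0.40·0.60/257) = √0.000933852 = 0.030559.
z = +0.014396/0.030559 = 0.471.

z = 0.471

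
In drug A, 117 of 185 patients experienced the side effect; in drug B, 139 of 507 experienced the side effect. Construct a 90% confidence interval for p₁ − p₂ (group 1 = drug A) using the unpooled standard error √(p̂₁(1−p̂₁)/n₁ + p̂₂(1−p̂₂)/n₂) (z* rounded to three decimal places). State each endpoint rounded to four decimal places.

(0.2915, 0.4251)

p̂₁ = 117/185 = 0.63243, p̂₂ = 139/507 = 0.27416; p̂₁ − p̂₂ = 0.35827.
Unpooled SE = √(p̂₁(1−p̂₁)/n₁ + p̂₂(1−p̂₂)/n₂) = √(0.001256549 + 0.000392499) = 0.040608.
z* = 1.645 at the 90% level. Margin of error = 0.06680.
So the interval runs from 0.2915 to 0.4251.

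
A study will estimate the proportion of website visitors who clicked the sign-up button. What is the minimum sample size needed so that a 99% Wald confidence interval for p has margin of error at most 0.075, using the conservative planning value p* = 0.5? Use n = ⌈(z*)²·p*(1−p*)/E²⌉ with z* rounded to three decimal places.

z* = 2.576 at the 99% level.
p*(1−p*) = 0.2500.
(z*)²·p*(1−p*)/E² = 6.635776·0.2500/0.005625 = 294.923.
⌈294.923⌉ = 295.

n = 295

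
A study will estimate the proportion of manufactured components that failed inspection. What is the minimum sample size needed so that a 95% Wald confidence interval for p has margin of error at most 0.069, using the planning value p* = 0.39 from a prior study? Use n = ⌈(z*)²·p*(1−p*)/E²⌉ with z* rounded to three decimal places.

n = 192

For 95% confidence, z* = 1.960.
p*(1−p*) = 0.39·0.61 = 0.2379.
(z*)²·p*(1−p*)/E² = 3.841600·0.2379/0.004761 = 191.959.
⌈191.959⌉ = 192.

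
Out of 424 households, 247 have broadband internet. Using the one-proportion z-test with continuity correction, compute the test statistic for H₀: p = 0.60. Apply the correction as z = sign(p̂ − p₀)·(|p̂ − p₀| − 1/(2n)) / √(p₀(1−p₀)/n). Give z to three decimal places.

z = -0.684

The sample proportion is 247/424 = 0.58255. p̂ − p₀ = -0.017453.
Continuity correction 1/(2n) = 1/848 = 0.001179.
Corrected numerator: |-0.017453| − 0.001179 = 0.016274.
Null standard error: √(0.60·0.40/424) = √0.000566038 = 0.023792.
z = (−)0.016274/0.023792 = -0.684.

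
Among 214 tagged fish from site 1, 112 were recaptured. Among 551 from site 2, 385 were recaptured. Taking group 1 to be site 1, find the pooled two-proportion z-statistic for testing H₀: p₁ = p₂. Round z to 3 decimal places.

p̂₁ = 112/214 = 0.52336, p̂₂ = 385/551 = 0.69873.
Pooled p̂ = (112+385)/(214+551) = 497/765 = 0.64967.
Pooled SE = √[0.2275979·0.00648778] ≈ 0.038427.
z = -0.17537/0.038427 = -4.564.

z = -4.564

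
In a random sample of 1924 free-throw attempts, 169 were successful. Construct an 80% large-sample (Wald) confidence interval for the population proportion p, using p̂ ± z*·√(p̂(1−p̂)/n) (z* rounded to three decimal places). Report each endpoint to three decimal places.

Sample proportion p̂ = 169/1924 = 0.08784.
Standard error of p̂: √(0.080122/1924) = √0.000041644 = 0.006453.
For 80% confidence, z* = 1.282.
Margin = 1.282·0.006453 = 0.00827.
So the interval runs from 0.080 to 0.096.

(0.080, 0.096)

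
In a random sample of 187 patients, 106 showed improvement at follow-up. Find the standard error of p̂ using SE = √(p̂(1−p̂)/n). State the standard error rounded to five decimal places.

p̂ = 106/187 = 0.56684.
p̂(1−p̂) = 0.56684·0.43316 = 0.245532.
SE = √(0.245532/187) = 0.03624.

SE = 0.03624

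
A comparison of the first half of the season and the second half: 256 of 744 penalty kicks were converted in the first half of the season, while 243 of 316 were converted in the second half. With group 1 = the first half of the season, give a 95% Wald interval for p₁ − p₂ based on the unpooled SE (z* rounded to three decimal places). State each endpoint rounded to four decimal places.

p̂₁ = 0.34409, p̂₂ = 0.76899, so the observed difference is -0.42490.
SE = √(0.000303348 + 0.000562170) = √0.000865518 = 0.029420.
For 95% confidence, z* = 1.960. Margin of error = 0.05766.
CI: -0.42490 ± 0.05766 = (-0.4826, -0.3672).

(-0.4826, -0.3672)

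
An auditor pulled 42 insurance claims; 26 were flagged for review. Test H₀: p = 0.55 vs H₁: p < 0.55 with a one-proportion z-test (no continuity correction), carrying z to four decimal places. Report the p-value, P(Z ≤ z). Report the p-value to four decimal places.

p-value = 0.8158

The sample proportion is 26/42 = 0.61905.
SE₀ = √(0.55·0.45/42) = 0.076765.
z = (p̂ − p₀)/SE = (26/42 − 0.55)/0.076765 ≈ 0.8995.
p-value = P(Z ≤ z) with z = 0.8995 → 0.8158.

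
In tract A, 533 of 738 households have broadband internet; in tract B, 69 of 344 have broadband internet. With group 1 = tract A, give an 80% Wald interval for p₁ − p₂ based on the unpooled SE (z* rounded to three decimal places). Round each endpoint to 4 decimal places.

p̂₁ = 533/738 = 0.72222, p̂₂ = 69/344 = 0.20058; p̂₁ − p̂₂ = 0.52164.
SE = √(0.000271839 + 0.000466129) = √0.000737968 = 0.027166.
z* = 1.282 at the 80% level. Margin = 1.282·0.027166 = 0.03483.
CI: 0.52164 ± 0.03483 = (0.4868, 0.5565).

(0.4868, 0.5565)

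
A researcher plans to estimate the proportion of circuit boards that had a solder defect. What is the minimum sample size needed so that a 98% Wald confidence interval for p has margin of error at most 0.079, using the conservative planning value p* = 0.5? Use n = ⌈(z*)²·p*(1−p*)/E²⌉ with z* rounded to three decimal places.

For 98% confidence, z* = 2.326.
p*(1−p*) = 0.50·0.50 = 0.2500.
Required n before rounding: 5.410276 × 0.2500 / 0.079² = 216.723.
⌈216.723⌉ = 217.

n = 217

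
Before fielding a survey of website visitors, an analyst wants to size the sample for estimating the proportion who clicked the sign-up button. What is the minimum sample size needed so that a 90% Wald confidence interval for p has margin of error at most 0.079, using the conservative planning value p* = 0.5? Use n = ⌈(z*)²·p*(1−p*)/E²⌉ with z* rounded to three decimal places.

n = 109

The 90% critical value is z* = 1.645.
p*(1−p*) = 0.50·0.50 = 0.2500.
Required n before rounding: 2.706025 × 0.2500 / 0.079² = 108.397.
⌈108.397⌉ = 109.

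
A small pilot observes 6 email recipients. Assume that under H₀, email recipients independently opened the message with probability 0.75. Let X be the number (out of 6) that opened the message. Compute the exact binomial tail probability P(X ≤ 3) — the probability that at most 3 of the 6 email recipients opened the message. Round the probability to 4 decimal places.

P = 0.1694

X is binomial with n = 6 and p = 0.75.
P(X ≤ 3) = C(6,0)·0.75^0·0.25^6 + C(6,1)·0.75^1·0.25^5 + C(6,2)·0.75^2·0.25^4 + C(6,3)·0.75^3·0.25^3.
= 0.000244 + 0.004395 + 0.032959 + 0.131836 = 0.1694.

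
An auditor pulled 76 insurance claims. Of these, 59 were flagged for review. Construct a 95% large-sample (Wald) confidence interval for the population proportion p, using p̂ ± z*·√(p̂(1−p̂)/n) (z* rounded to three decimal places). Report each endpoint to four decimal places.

(0.6826, 0.8700)

Sample proportion p̂ = 59/76 = 0.77632.
SE = √(p̂(1−p̂)/n) = √(0.173650/76) = 0.047800.
z* = 1.960 at the 95% level.
Margin = 1.960·0.047800 = 0.09369.
CI: 0.77632 ± 0.09369 = (0.6826, 0.8700).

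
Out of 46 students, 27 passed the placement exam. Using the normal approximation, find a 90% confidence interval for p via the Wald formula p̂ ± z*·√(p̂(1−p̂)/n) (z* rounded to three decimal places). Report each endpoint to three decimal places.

The sample proportion is 27/46 = 0.58696.
Standard error of p̂: √(0.242439/46) = √0.005270404 = 0.072598.
For 90% confidence, z* = 1.645.
Margin = 1.645·0.072598 = 0.11942.
CI: 0.58696 ± 0.11942 = (0.468, 0.706).

(0.468, 0.706)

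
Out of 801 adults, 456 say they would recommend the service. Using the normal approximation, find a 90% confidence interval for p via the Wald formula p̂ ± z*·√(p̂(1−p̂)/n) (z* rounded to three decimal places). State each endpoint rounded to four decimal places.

(0.5405, 0.5981)

Sample proportion p̂ = 456/801 = 0.56929.
SE = √(p̂(1−p̂)/n) = √(0.245199/801) = 0.017496.
The 90% critical value is z* = 1.645.
Margin = 1.645·0.017496 = 0.02878.
So the interval runs from 0.5405 to 0.5981.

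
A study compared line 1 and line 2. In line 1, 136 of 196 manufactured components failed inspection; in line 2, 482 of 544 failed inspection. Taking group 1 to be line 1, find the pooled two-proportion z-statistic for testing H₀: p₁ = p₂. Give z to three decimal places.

z = -6.216

p̂₁ = 136/196 = 0.69388, p̂₂ = 482/544 = 0.88603.
Pooling: p̂ = 618/740 = 0.83514.
Pooled SE = √[0.1376844·0.00694028] ≈ 0.030912.
z = (p̂₁ − p̂₂)/SE = (0.69388 − 0.88603)/0.030912 = -0.19215/0.030912 = -6.216.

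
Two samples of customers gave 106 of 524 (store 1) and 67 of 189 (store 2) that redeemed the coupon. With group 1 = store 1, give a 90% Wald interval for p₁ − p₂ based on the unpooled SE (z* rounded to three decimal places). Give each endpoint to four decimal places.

p̂₁ = 0.20229, p̂₂ = 0.35450, so the observed difference is -0.15221.
Unpooled SE = √(p̂₁(1−p̂₁)/n₁ + p̂₂(1−p̂₂)/n₂) = √(0.000307956 + 0.001210735) = 0.038970.
z* = 1.645 at the 90% level. Margin of error = 0.06411.
CI: -0.15221 ± 0.06411 = (-0.2163, -0.0881).

(-0.2163, -0.0881)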